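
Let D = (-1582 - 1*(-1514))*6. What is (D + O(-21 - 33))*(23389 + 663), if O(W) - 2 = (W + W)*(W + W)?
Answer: 270777416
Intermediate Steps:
O(W) = 2 + 4*W² (O(W) = 2 + (W + W)*(W + W) = 2 + (2*W)*(2*W) = 2 + 4*W²)
D = -408 (D = (-1582 + 1514)*6 = -68*6 = -408)
(D + O(-21 - 33))*(23389 + 663) = (-408 + (2 + 4*(-21 - 33)²))*(23389 + 663) = (-408 + (2 + 4*(-54)²))*24052 = (-408 + (2 + 4*2916))*24052 = (-408 + (2 + 11664))*24052 = (-408 + 11666)*24052 = 11258*24052 = 270777416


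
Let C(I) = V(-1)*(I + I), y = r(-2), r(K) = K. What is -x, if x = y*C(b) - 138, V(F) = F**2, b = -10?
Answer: 98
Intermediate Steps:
y = -2
C(I) = 2*I (C(I) = (-1)**2*(I + I) = 1*(2*I) = 2*I)
x = -98 (x = -4*(-10) - 138 = -2*(-20) - 138 = 40 - 138 = -98)
-x = -1*(-98) = 98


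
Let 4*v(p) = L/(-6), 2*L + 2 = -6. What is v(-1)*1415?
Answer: 1415/6 ≈ 235.83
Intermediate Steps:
L = -4 (L = -1 + (½)*(-6) = -1 - 3 = -4)
v(p) = ⅙ (v(p) = (-4/(-6))/4 = (-4*(-⅙))/4 = (¼)*(⅔) = ⅙)
v(-1)*1415 = (⅙)*1415 = 1415/6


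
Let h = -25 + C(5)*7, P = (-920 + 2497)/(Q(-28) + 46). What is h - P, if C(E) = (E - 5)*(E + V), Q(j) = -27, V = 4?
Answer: -108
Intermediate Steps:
C(E) = (-5 + E)*(4 + E) (C(E) = (E - 5)*(E + 4) = (-5 + E)*(4 + E))
P = 83 (P = (-920 + 2497)/(-27 + 46) = 1577/19 = 1577*(1/19) = 83)
h = -25 (h = -25 + (-20 + 5**2 - 1*5)*7 = -25 + (-20 + 25 - 5)*7 = -25 + 0*7 = -25 + 0 = -25)
h - P = -25 - 1*83 = -25 - 83 = -108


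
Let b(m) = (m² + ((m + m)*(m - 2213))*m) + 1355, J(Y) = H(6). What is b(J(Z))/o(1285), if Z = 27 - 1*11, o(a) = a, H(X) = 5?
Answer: -21804/257 ≈ -84.840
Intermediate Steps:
Z = 16 (Z = 27 - 11 = 16)
J(Y) = 5
b(m) = 1355 + m² + 2*m²*(-2213 + m) (b(m) = (m² + ((2*m)*(-2213 + m))*m) + 1355 = (m² + (2*m*(-2213 + m))*m) + 1355 = (m² + 2*m²*(-2213 + m)) + 1355 = 1355 + m² + 2*m²*(-2213 + m))
b(J(Z))/o(1285) = (1355 - 4425*5² + 2*5³)/1285 = (1355 - 4425*25 + 2*125)*(1/1285) = (1355 - 110625 + 250)*(1/1285) = -109020*1/1285 = -21804/257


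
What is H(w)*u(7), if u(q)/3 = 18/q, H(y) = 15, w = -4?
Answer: 810/7 ≈ 115.71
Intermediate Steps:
u(q) = 54/q (u(q) = 3*(18/q) = 54/q)
H(w)*u(7) = 15*(54/7) = 810/7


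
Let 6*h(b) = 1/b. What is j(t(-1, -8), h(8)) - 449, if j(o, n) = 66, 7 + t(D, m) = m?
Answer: -383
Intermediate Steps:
t(D, m) = -7 + m
h(b) = 1/(6*b)
j(t(-1, -8), h(8)) - 449 = 66 - 449 = -383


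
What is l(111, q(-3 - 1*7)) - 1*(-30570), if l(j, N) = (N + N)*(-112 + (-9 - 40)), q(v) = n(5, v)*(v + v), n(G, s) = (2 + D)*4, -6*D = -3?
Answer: 94970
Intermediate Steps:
D = 1/2 (D = -1/6*(-3) = 1/2 ≈ 0.50000)
n(G, s) = 10 (n(G, s) = (2 + 1/2)*4 = (5/2)*4 = 10)
q(v) = 20*v (q(v) = 10*(v + v) = 10*(2*v) = 20*v)
l(j, N) = -322*N (l(j, N) = (2*N)*(-112 - 49) = (2*N)*(-161) = -322*N)
l(111, q(-3 - 1*7)) - 1*(-30570) = -6440*(-3 - 1*7) - 1*(-30570) = -6440*(-3 - 7) + 30570 = -6440*(-10) + 30570 = -322*(-200) + 30570 = 64400 + 30570 = 94970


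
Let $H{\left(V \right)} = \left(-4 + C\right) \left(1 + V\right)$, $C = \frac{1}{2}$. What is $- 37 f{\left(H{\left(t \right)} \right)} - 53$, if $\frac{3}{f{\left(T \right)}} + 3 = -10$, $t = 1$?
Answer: $- \frac{578}{13} \approx -44.462$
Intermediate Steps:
$C = \frac{1}{2} \approx 0.5$
$H{\left(V \right)} = - \frac{7}{2} - \frac{7 V}{2}$ ($H{\left(V \right)} = \left(-4 + \frac{1}{2}\right) \left(1 + V\right) = - \frac{7 \left(1 + V\right)}{2} = - \frac{7}{2} - \frac{7 V}{2}$)
$f{\left(T \right)} = - \frac{3}{13}$ ($f{\left(T \right)} = \frac{3}{-3 - 10} = \frac{3}{-13} = 3 \left(- \frac{1}{13}\right) = - \frac{3}{13}$)
$- 37 f{\left(H{\left(t \right)} \right)} - 53 = \left(-37\right) \left(- \frac{3}{13}\right) - 53 = \frac{111}{13} - 53 = - \frac{578}{13}$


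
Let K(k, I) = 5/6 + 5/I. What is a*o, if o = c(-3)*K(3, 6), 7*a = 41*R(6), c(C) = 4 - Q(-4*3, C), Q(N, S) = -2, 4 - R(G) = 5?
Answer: -410/7 ≈ -58.571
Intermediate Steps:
R(G) = -1 (R(G) = 4 - 1*5 = 4 - 5 = -1)
K(k, I) = 5/6 + 5/I (K(k, I) = 5*(1/6) + 5/I = 5/6 + 5/I)
c(C) = 6 (c(C) = 4 - 1*(-2) = 4 + 2 = 6)
a = -41/7 (a = (41*(-1))/7 = (1/7)*(-41) = -41/7 ≈ -5.8571)
o = 10 (o = 6*(5/6 + 5/6) = 6*(5/3) = 10)
a*o = -41/7*10 = -410/7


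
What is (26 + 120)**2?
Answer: 21316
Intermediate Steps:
(26 + 120)**2 = 146**2 = 21316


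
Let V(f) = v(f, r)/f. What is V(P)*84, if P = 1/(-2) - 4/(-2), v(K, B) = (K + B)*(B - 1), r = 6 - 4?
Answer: 196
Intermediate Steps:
r = 2
v(K, B) = (-1 + B)*(B + K) (v(K, B) = (B + K)*(-1 + B) = (-1 + B)*(B + K))
P = 3/2 (P = 1*(-1/2) - 4*(-1/2) = -1/2 + 2 = 3/2 ≈ 1.5000)
V(f) = (2 + f)/f (V(f) = (2**2 - 1*2 - f + 2*f)/f = (4 - 2 - f + 2*f)/f = (2 + f)/f)
V(P)*84 = ((2 + 3/2)/(3/2))*84 = ((2/3)*(7/2))*84 = (7/3)*84 = 196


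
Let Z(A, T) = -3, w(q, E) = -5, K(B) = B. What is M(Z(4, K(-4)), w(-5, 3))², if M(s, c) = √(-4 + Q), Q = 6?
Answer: 2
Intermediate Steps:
M(s, c) = √2 (M(s, c) = √(-4 + 6) = √2)
M(Z(4, K(-4)), w(-5, 3))² = (√2)² = 2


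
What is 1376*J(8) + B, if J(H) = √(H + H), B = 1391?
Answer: 6895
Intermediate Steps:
J(H) = √2*√H (J(H) = √(2*H) = √2*√H)
1376*J(8) + B = 1376*(√2*√8) + 1391 = 1376*(√2*(2*√2)) + 1391 = 1376*4 + 1391 = 5504 + 1391 = 6895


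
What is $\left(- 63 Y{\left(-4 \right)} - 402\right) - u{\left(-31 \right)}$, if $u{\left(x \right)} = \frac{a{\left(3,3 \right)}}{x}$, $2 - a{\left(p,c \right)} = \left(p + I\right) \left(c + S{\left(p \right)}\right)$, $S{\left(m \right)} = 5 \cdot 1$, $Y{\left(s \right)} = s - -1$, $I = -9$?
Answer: $- \frac{6553}{31} \approx -211.39$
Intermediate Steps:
$Y{\left(s \right)} = 1 + s$ ($Y{\left(s \right)} = s + 1 = 1 + s$)
$S{\left(m \right)} = 5$
$a{\left(p,c \right)} = 2 - \left(-9 + p\right) \left(5 + c\right)$ ($a{\left(p,c \right)} = 2 - \left(p - 9\right) \left(c + 5\right) = 2 - \left(-9 + p\right) \left(5 + c\right)$)
$u{\left(x \right)} = \frac{50}{x}$ ($u{\left(x \right)} = \frac{47 - 15 + 9 \cdot 3 - 3 \cdot 3}{x} = \frac{47 - 15 + 27 - 9}{x} = \frac{50}{x}$)
$\left(- 63 Y{\left(-4 \right)} - 402\right) - u{\left(-31 \right)} = \left(- 63 \left(1 - 4\right) - 402\right) - \frac{50}{-31} = \left(\left(-63\right) \left(-3\right) - 402\right) - 50 \left(- \frac{1}{31}\right) = \left(189 - 402\right) - - \frac{50}{31} = -213 + \frac{50}{31} = - \frac{6553}{31}$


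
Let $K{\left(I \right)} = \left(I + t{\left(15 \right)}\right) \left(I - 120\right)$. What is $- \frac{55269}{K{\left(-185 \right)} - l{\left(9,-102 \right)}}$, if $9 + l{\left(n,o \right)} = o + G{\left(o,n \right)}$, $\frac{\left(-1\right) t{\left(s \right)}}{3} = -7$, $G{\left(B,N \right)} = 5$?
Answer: $- \frac{55269}{50126} \approx -1.1026$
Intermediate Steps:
$t{\left(s \right)} = 21$ ($t{\left(s \right)} = \left(-3\right) \left(-7\right) = 21$)
$l{\left(n,o \right)} = -4 + o$ ($l{\left(n,o \right)} = -9 + \left(o + 5\right) = -9 + \left(5 + o\right) = -4 + o$)
$K{\left(I \right)} = \left(-120 + I\right) \left(21 + I\right)$ ($K{\left(I \right)} = \left(I + 21\right) \left(I - 120\right) = \left(21 + I\right) \left(-120 + I\right) = \left(-120 + I\right) \left(21 + I\right)$)
$- \frac{55269}{K{\left(-185 \right)} - l{\left(9,-102 \right)}} = - \frac{55269}{\left(-2520 + \left(-185\right)^{2} - -18315\right) - \left(-4 - 102\right)} = - \frac{55269}{\left(-2520 + 34225 + 18315\right) - -106} = - \frac{55269}{50020 + 106} = - \frac{55269}{50126}$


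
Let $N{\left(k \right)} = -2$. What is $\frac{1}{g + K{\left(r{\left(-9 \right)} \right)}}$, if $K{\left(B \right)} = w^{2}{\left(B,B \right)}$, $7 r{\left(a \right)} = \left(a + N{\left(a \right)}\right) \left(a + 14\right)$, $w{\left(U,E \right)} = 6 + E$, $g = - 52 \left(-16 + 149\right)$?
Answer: $- \frac{49}{338715} \approx -0.00014466$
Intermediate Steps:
$g = -6916$ ($g = \left(-52\right) 133 = -6916$)
$r{\left(a \right)} = \frac{\left(-2 + a\right) \left(14 + a\right)}{7}$ ($r{\left(a \right)} = \frac{\left(a - 2\right) \left(a + 14\right)}{7} = \frac{\left(-2 + a\right) \left(14 + a\right)}{7}$)
$K{\left(B \right)} = \left(6 + B\right)^{2}$
$\frac{1}{g + K{\left(r{\left(-9 \right)} \right)}} = \frac{1}{-6916 + \left(6 + \left(-4 + \frac{\left(-9\right)^{2}}{7} + \frac{12}{7} \left(-9\right)\right)\right)^{2}} = \frac{1}{-6916 + \left(6 - \frac{55}{7}\right)^{2}} = \frac{1}{-6916 + \left(- \frac{13}{7}\right)^{2}} = \frac{1}{-6916 + \frac{169}{49}} = \frac{1}{- \frac{338715}{49}} = - \frac{49}{338715}$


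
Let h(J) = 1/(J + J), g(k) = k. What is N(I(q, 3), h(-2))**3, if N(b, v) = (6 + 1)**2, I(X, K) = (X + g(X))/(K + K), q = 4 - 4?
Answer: 117649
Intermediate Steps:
q = 0
h(J) = 1/(2*J)
I(X, K) = X/K (I(X, K) = (X + X)/(K + K) = (2*X)/((2*K)) = (2*X)*(1/(2*K)) = X/K)
N(b, v) = 49 (N(b, v) = 7**2 = 49)
N(I(q, 3), h(-2))**3 = 49**3 = 117649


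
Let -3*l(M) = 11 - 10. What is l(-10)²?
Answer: ⅑ ≈ 0.11111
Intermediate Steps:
l(M) = -⅓ (l(M) = -(11 - 10)/3 = -⅓*1 = -⅓)
l(-10)² = (-⅓)² = ⅑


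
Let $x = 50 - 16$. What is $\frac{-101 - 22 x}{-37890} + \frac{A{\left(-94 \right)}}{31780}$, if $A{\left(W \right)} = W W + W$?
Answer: $\frac{597026}{2006907} \approx 0.29749$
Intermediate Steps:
$x = 34$
$A{\left(W \right)} = W + W^{2}$ ($A{\left(W \right)} = W^{2} + W = W + W^{2}$)
$\frac{-101 - 22 x}{-37890} + \frac{A{\left(-94 \right)}}{31780} = \frac{-101 - 748}{-37890} + \frac{\left(-94\right) \left(1 - 94\right)}{31780} = \left(-101 - 748\right) \left(- \frac{1}{37890}\right) + \left(-94\right) \left(-93\right) \frac{1}{31780} = \left(-849\right) \left(- \frac{1}{37890}\right) + 8742 \cdot \frac{1}{31780} = \frac{283}{12630} + \frac{4371}{15890} = \frac{597026}{2006907}$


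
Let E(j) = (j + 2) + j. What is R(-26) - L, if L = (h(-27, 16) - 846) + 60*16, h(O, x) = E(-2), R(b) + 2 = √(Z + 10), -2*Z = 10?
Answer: -114 + √5 ≈ -111.76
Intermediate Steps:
Z = -5 (Z = -½*10 = -5)
E(j) = 2 + 2*j (E(j) = (2 + j) + j = 2 + 2*j)
R(b) = -2 + √5 (R(b) = -2 + √(-5 + 10) = -2 + √5)
h(O, x) = -2 (h(O, x) = 2 + 2*(-2) = 2 - 4 = -2)
L = 112 (L = (-2 - 846) + 60*16 = -848 + 960 = 112)
R(-26) - L = (-2 + √5) - 1*112 = (-2 + √5) - 112 = -114 + √5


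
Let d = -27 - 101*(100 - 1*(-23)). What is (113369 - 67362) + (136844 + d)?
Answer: 170401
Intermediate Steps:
d = -12450 (d = -27 - 101*(100 + 23) = -27 - 101*123 = -27 - 12423 = -12450)
(113369 - 67362) + (136844 + d) = (113369 - 67362) + (136844 - 12450) = 46007 + 124394 = 170401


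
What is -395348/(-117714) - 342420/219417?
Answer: 7739740706/4304742123 ≈ 1.7980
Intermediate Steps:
-395348/(-117714) - 342420/219417 = -395348*(-1/117714) - 342420*1/219417 = 197674/58857 - 114140/73139 = 7739740706/4304742123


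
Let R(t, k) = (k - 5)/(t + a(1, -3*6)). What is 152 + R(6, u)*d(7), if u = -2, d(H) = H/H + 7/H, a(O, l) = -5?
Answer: 138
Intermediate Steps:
d(H) = 1 + 7/H
R(t, k) = (-5 + k)/(-5 + t) (R(t, k) = (k - 5)/(t - 5) = (-5 + k)/(-5 + t))
152 + R(6, u)*d(7) = 152 + ((-5 - 2)/(-5 + 6))*((7 + 7)/7) = 152 + (-7/1)*((1/7)*14) = 152 + (1*(-7))*2 = 152 - 7*2 = 152 - 14 = 138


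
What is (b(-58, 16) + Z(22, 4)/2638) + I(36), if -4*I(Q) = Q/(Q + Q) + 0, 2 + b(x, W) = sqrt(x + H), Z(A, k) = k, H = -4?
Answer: -22407/10552 + I*sqrt(62) ≈ -2.1235 + 7.874*I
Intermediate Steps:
b(x, W) = -2 + sqrt(-4 + x) (b(x, W) = -2 + sqrt(x - 4) = -2 + sqrt(-4 + x))
I(Q) = -1/8 (I(Q) = -(Q/(Q + Q) + 0)/4 = -(Q/((2*Q)) + 0)/4 = -((1/(2*Q))*Q + 0)/4 = -(1/2 + 0)/4 = -1/4*1/2 = -1/8)
(b(-58, 16) + Z(22, 4)/2638) + I(36) = ((-2 + sqrt(-4 - 58)) + 4/2638) - 1/8 = ((-2 + sqrt(-62)) + 4*(1/2638)) - 1/8 = ((-2 + I*sqrt(62)) + 2/1319) - 1/8 = (-2636/1319 + I*sqrt(62)) - 1/8 = -22407/10552 + I*sqrt(62)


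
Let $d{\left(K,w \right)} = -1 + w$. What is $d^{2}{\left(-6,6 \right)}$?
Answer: $25$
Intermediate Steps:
$d^{2}{\left(-6,6 \right)} = \left(-1 + 6\right)^{2} = 5^{2} = 25$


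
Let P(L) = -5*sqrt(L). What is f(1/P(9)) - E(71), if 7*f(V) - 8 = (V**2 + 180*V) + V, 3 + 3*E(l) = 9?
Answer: -4064/1575 ≈ -2.5803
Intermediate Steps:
E(l) = 2 (E(l) = -1 + (1/3)*9 = -1 + 3 = 2)
f(V) = 8/7 + V**2/7 + 181*V/7 (f(V) = 8/7 + ((V**2 + 180*V) + V)/7 = 8/7 + (V**2 + 181*V)/7 = 8/7 + (V**2/7 + 181*V/7) = 8/7 + V**2/7 + 181*V/7)
f(1/P(9)) - E(71) = (8/7 + (1/(-5*sqrt(9)))**2/7 + 181/(7*((-5*sqrt(9))))) - 1*2 = (8/7 + (1/(-5*3))**2/7 + 181/(7*((-5*3)))) - 2 = (8/7 + (1/(-15))**2/7 + (181/7)/(-15)) - 2 = (8/7 + (-1/15)**2/7 + (181/7)*(-1/15)) - 2 = (8/7 + (1/7)*(1/225) - 181/105) - 2 = (8/7 + 1/1575 - 181/105) - 2 = -914/1575 - 2 = -4064/1575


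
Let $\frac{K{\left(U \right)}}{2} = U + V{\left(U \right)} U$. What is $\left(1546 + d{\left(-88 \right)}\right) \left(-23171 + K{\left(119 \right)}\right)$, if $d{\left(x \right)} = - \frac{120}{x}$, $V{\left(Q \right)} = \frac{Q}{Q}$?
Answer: $- \frac{386291595}{11} \approx -3.5117 \cdot 10^{7}$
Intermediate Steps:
$V{\left(Q \right)} = 1$
$K{\left(U \right)} = 4 U$ ($K{\left(U \right)} = 2 \left(U + 1 U\right) = 2 \left(U + U\right) = 2 \cdot 2 U = 4 U$)
$\left(1546 + d{\left(-88 \right)}\right) \left(-23171 + K{\left(119 \right)}\right) = \left(1546 - \frac{120}{-88}\right) \left(-23171 + 4 \cdot 119\right) = \left(1546 - - \frac{15}{11}\right) \left(-23171 + 476\right) = \left(1546 + \frac{15}{11}\right) \left(-22695\right) = \frac{17021}{11} \left(-22695\right) = - \frac{386291595}{11}$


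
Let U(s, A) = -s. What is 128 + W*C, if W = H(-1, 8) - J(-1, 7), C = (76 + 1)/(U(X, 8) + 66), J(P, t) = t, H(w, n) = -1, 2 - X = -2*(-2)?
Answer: 2022/17 ≈ 118.94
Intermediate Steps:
X = -2 (X = 2 - (-2)*(-2) = 2 - 1*4 = 2 - 4 = -2)
C = 77/68 (C = (76 + 1)/(-1*(-2) + 66) = 77/(2 + 66) = 77/68 ≈ 1.1324)
W = -8 (W = -1 - 1*7 = -1 - 7 = -8)
128 + W*C = 128 - 8*77/68 = 128 - 154/17 = 2022/17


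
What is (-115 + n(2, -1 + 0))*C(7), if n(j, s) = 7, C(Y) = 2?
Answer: -216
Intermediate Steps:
(-115 + n(2, -1 + 0))*C(7) = (-115 + 7)*2 = -108*2 = -216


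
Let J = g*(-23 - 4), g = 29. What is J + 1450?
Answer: 667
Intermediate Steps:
J = -783 (J = 29*(-23 - 4) = 29*(-27) = -783)
J + 1450 = -783 + 1450 = 667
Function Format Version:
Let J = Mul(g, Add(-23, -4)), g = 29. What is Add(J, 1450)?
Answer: 667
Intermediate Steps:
J = -783 (J = Mul(29, Add(-23, -4)) = Mul(29, -27) = -783)
Add(J, 1450) = Add(-783, 1450) = 667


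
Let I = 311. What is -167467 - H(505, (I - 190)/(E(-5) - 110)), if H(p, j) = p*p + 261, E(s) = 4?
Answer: -422753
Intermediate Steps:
H(p, j) = 261 + p² (H(p, j) = p² + 261 = 261 + p²)
-167467 - H(505, (I - 190)/(E(-5) - 110)) = -167467 - (261 + 505²) = -167467 - (261 + 255025) = -167467 - 1*255286 = -167467 - 255286 = -422753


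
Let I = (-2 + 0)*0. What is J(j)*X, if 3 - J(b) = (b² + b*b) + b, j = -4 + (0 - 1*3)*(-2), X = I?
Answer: 0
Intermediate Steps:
I = 0 (I = -2*0 = 0)
X = 0
j = 2 (j = -4 + (0 - 3)*(-2) = -4 - 3*(-2) = -4 + 6 = 2)
J(b) = 3 - b - 2*b² (J(b) = 3 - ((b² + b*b) + b) = 3 - ((b² + b²) + b) = 3 - (2*b² + b) = 3 - (b + 2*b²) = 3 + (-b - 2*b²) = 3 - b - 2*b²)
J(j)*X = (3 - 1*2 - 2*2²)*0 = (3 - 2 - 2*4)*0 = (3 - 2 - 8)*0 = -7*0 = 0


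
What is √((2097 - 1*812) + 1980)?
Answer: √3265 ≈ 57.140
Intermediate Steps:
√((2097 - 1*812) + 1980) = √((2097 - 812) + 1980) = √(1285 + 1980) = √3265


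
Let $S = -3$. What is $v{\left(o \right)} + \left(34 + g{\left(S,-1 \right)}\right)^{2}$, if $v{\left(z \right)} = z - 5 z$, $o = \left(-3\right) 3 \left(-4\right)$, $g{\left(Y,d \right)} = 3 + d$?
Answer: $1152$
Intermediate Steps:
$o = 36$ ($o = \left(-9\right) \left(-4\right) = 36$)
$v{\left(z \right)} = - 4 z$
$v{\left(o \right)} + \left(34 + g{\left(S,-1 \right)}\right)^{2} = \left(-4\right) 36 + \left(34 + \left(3 - 1\right)\right)^{2} = -144 + \left(34 + 2\right)^{2} = -144 + 36^{2} = -144 + 1296 = 1152$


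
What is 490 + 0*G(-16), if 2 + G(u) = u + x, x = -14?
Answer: 490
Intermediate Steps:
G(u) = -16 + u (G(u) = -2 + (u - 14) = -2 + (-14 + u) = -16 + u)
490 + 0*G(-16) = 490 + 0*(-16 - 16) = 490 + 0*(-32) = 490 + 0 = 490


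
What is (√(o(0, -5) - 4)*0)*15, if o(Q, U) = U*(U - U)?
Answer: 0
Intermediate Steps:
o(Q, U) = 0 (o(Q, U) = U*0 = 0)
(√(o(0, -5) - 4)*0)*15 = (√(0 - 4)*0)*15 = (√(-4)*0)*15 = ((2*I)*0)*15 = 0*15 = 0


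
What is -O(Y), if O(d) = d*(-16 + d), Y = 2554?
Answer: -6482052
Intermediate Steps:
-O(Y) = -2554*(-16 + 2554) = -2554*2538 = -1*6482052 = -6482052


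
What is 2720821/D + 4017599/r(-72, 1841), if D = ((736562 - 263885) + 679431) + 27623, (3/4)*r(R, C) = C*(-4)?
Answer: -2019844822033/4964308048 ≈ -406.87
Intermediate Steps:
r(R, C) = -16*C/3 (r(R, C) = 4*(C*(-4))/3 = 4*(-4*C)/3 = -16*C/3)
D = 1179731 (D = (472677 + 679431) + 27623 = 1152108 + 27623 = 1179731)
2720821/D + 4017599/r(-72, 1841) = 2720821/1179731 + 4017599/((-16/3*1841)) = 2720821*(1/1179731) + 4017599/(-29456/3) = 2720821/1179731 + 4017599*(-3/29456) = 2720821/1179731 - 12052797/29456 = -2019844822033/4964308048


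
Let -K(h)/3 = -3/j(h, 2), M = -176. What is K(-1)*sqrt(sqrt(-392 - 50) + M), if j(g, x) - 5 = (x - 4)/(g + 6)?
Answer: 45*sqrt(-176 + I*sqrt(442))/23 ≈ 1.5475 + 26.002*I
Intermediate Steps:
j(g, x) = 5 + (-4 + x)/(6 + g) (j(g, x) = 5 + (x - 4)/(g + 6) = 5 + (-4 + x)/(6 + g))
K(h) = 9*(6 + h)/(28 + 5*h) (K(h) = -(-9)/((26 + 2 + 5*h)/(6 + h)) = -(-9)/((28 + 5*h)/(6 + h)) = -(-9)*(6 + h)/(28 + 5*h) = 9*(6 + h)/(28 + 5*h))
K(-1)*sqrt(sqrt(-392 - 50) + M) = (9*(6 - 1)/(28 + 5*(-1)))*sqrt(sqrt(-392 - 50) - 176) = (9*5/(28 - 5))*sqrt(sqrt(-442) - 176) = (9*5/23)*sqrt(I*sqrt(442) - 176) = (9*(1/23)*5)*sqrt(-176 + I*sqrt(442)) = 45*sqrt(-176 + I*sqrt(442))/23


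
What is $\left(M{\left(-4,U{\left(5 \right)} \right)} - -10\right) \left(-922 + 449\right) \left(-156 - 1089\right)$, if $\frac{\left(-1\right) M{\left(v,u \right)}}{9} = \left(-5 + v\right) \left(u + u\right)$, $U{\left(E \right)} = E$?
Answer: $482885700$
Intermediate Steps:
$M{\left(v,u \right)} = - 18 u \left(-5 + v\right)$ ($M{\left(v,u \right)} = - 9 \left(-5 + v\right) \left(u + u\right) = - 9 \left(-5 + v\right) 2 u = - 9 \cdot 2 u \left(-5 + v\right) = - 18 u \left(-5 + v\right)$)
$\left(M{\left(-4,U{\left(5 \right)} \right)} - -10\right) \left(-922 + 449\right) \left(-156 - 1089\right) = \left(18 \cdot 5 \left(5 - -4\right) - -10\right) \left(-922 + 449\right) \left(-156 - 1089\right) = \left(18 \cdot 5 \left(5 + 4\right) + 10\right) \left(\left(-473\right) \left(-1245\right)\right) = \left(18 \cdot 5 \cdot 9 + 10\right) 588885 = \left(810 + 10\right) 588885 = 820 \cdot 588885 = 482885700$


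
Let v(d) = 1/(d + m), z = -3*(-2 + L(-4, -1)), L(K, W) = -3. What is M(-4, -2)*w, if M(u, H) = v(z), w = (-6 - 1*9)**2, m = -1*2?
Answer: 225/13 ≈ 17.308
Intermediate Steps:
z = 15 (z = -3*(-2 - 3) = -3*(-5) = 15)
m = -2
w = 225 (w = (-6 - 9)**2 = (-15)**2 = 225)
v(d) = 1/(-2 + d) (v(d) = 1/(d - 2) = 1/(-2 + d))
M(u, H) = 1/13 (M(u, H) = 1/(-2 + 15) = 1/13)
M(-4, -2)*w = (1/13)*225 = 225/13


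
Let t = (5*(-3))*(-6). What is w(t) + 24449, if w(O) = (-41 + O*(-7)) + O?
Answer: 23868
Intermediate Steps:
t = 90 (t = -15*(-6) = 90)
w(O) = -41 - 6*O (w(O) = (-41 - 7*O) + O = -41 - 6*O)
w(t) + 24449 = (-41 - 6*90) + 24449 = (-41 - 540) + 24449 = -581 + 24449 = 23868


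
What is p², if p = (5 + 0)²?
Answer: 625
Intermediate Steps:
p = 25 (p = 5² = 25)
p² = 25² = 625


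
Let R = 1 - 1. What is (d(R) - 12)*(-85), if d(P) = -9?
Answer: 1785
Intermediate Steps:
R = 0
(d(R) - 12)*(-85) = (-9 - 12)*(-85) = -21*(-85) = 1785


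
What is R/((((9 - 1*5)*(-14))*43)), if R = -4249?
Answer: 607/344 ≈ 1.7645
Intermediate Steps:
R/((((9 - 1*5)*(-14))*43)) = -4249*(-1/(602*(9 - 1*5))) = -4249*(-1/(602*(9 - 5))) = -4249/((4*(-14))*43) = -4249/((-56*43)) = -4249/(-2408) = -4249*(-1/2408) = 607/344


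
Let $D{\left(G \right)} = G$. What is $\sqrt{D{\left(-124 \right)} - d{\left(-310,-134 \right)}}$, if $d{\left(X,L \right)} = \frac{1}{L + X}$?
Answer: $\frac{11 i \sqrt{50505}}{222} \approx 11.135 i$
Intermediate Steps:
$\sqrt{D{\left(-124 \right)} - d{\left(-310,-134 \right)}} = \sqrt{-124 - \frac{1}{-134 - 310}} = \sqrt{-124 - \frac{1}{-444}} = \sqrt{-124 - - \frac{1}{444}} = \sqrt{-124 + \frac{1}{444}} = \sqrt{- \frac{55055}{444}} = \frac{11 i \sqrt{50505}}{222}$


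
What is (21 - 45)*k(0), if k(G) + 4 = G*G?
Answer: 96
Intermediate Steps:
k(G) = -4 + G**2 (k(G) = -4 + G*G = -4 + G**2)
(21 - 45)*k(0) = (21 - 45)*(-4 + 0**2) = -24*(-4 + 0) = -24*(-4) = 96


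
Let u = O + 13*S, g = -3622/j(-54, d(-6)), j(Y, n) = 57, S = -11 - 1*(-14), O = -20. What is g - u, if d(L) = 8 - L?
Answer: -4705/57 ≈ -82.544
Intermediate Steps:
S = 3 (S = -11 + 14 = 3)
g = -3622/57 ≈ -63.544
u = 19 (u = -20 + 13*3 = -20 + 39 = 19)
g - u = -3622/57 - 1*19 = -3622/57 - 19 = -4705/57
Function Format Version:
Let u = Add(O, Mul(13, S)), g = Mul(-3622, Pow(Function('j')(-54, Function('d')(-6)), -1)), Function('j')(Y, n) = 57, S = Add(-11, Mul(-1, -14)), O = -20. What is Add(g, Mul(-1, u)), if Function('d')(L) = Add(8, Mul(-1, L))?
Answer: Rational(-4705, 57) ≈ -82.544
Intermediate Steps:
S = 3 (S = Add(-11, 14) = 3)
g = Rational(-3622, 57) (g = Mul(-3622, Pow(57, -1)) = Mul(-3622, Rational(1, 57)) = Rational(-3622, 57) ≈ -63.544)
u = 19 (u = Add(-20, Mul(13, 3)) = Add(-20, 39) = 19)
Add(g, Mul(-1, u)) = Add(Rational(-3622, 57), Mul(-1, 19)) = Add(Rational(-3622, 57), -19) = Rational(-4705, 57)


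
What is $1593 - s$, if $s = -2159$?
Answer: $3752$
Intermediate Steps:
$1593 - s = 1593 - -2159 = 1593 + 2159 = 3752$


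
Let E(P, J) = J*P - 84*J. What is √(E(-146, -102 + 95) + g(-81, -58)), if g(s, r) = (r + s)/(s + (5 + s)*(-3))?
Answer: √709593/21 ≈ 40.113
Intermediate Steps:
g(s, r) = (r + s)/(-15 - 2*s) (g(s, r) = (r + s)/(s + (-15 - 3*s)) = (r + s)/(-15 - 2*s))
E(P, J) = -84*J + J*P
√(E(-146, -102 + 95) + g(-81, -58)) = √((-102 + 95)*(-84 - 146) + (-1*(-58) - 1*(-81))/(15 + 2*(-81))) = √(-7*(-230) + (58 + 81)/(15 - 162)) = √(1610 + 139/(-147)) = √(1610 - 1/147*139) = √(1610 - 139/147) = √(236531/147) = √709593/21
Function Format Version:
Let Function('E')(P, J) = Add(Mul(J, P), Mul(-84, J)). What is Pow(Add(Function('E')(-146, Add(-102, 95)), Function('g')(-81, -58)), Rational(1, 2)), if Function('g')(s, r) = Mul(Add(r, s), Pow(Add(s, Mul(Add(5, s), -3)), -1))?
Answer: Mul(Rational(1, 21), Pow(709593, Rational(1, 2))) ≈ 40.113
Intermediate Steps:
Function('g')(s, r) = Mul(Pow(Add(-15, Mul(-2, s)), -1), Add(r, s)) (Function('g')(s, r) = Mul(Add(r, s), Pow(Add(s, Add(-15, Mul(-3, s))), -1)) = Mul(Add(r, s), Pow(Add(-15, Mul(-2, s)), -1)) = Mul(Pow(Add(-15, Mul(-2, s)), -1), Add(r, s)))
Function('E')(P, J) = Add(Mul(-84, J), Mul(J, P))
Pow(Add(Function('E')(-146, Add(-102, 95)), Function('g')(-81, -58)), Rational(1, 2)) = Pow(Add(Mul(Add(-102, 95), Add(-84, -146)), Mul(Pow(Add(15, Mul(2, -81)), -1), Add(Mul(-1, -58), Mul(-1, -81)))), Rational(1, 2)) = Pow(Add(Mul(-7, -230), Mul(Pow(Add(15, -162), -1), Add(58, 81))), Rational(1, 2)) = Pow(Add(1610, Mul(Pow(-147, -1), 139)), Rational(1, 2)) = Pow(Add(1610, Mul(Rational(-1, 147), 139)), Rational(1, 2)) = Pow(Add(1610, Rational(-139, 147)), Rational(1, 2)) = Pow(Rational(236531, 147), Rational(1, 2)) = Mul(Rational(1, 21), Pow(709593, Rational(1, 2)))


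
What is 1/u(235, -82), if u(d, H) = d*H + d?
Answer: -1/19035 ≈ -5.2535e-5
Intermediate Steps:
u(d, H) = d + H*d (u(d, H) = H*d + d = d + H*d)
1/u(235, -82) = 1/(235*(1 - 82)) = 1/(235*(-81)) = 1/(-19035) = -1/19035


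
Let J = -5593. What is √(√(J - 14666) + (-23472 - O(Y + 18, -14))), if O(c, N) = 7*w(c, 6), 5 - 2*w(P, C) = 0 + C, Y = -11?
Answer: √(-93874 + 12*I*√2251)/2 ≈ 0.46455 + 153.2*I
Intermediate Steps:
w(P, C) = 5/2 - C/2 (w(P, C) = 5/2 - (0 + C)/2 = 5/2 - C/2)
O(c, N) = -7/2 (O(c, N) = 7*(5/2 - ½*6) = 7*(5/2 - 3) = 7*(-½) = -7/2)
√(√(J - 14666) + (-23472 - O(Y + 18, -14))) = √(√(-5593 - 14666) + (-23472 - 1*(-7/2))) = √(√(-20259) + (-23472 + 7/2)) = √(3*I*√2251 - 46937/2) = √(-46937/2 + 3*I*√2251)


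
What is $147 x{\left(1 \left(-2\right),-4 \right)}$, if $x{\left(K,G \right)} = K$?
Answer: $-294$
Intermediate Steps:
$147 x{\left(1 \left(-2\right),-4 \right)} = 147 \cdot 1 \left(-2\right) = 147 \left(-2\right) = -294$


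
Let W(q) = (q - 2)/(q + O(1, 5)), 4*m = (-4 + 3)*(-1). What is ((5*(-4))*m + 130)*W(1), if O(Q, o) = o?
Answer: -125/6 ≈ -20.833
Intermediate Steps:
m = ¼ (m = ((-4 + 3)*(-1))/4 = (-1*(-1))/4 = (¼)*1 = ¼ ≈ 0.25000)
W(q) = (-2 + q)/(5 + q) (W(q) = (q - 2)/(q + 5) = (-2 + q)/(5 + q))
((5*(-4))*m + 130)*W(1) = ((5*(-4))*(¼) + 130)*((-2 + 1)/(5 + 1)) = (-20*¼ + 130)*(-1/6) = (-5 + 130)*((⅙)*(-1)) = 125*(-⅙) = -125/6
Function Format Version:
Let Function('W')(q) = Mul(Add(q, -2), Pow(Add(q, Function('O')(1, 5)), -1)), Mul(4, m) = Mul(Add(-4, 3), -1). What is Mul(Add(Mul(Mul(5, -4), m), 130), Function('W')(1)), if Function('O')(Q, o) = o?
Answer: Rational(-125, 6) ≈ -20.833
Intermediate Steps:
m = Rational(1, 4) (m = Mul(Rational(1, 4), Mul(Add(-4, 3), -1)) = Mul(Rational(1, 4), Mul(-1, -1)) = Mul(Rational(1, 4), 1) = Rational(1, 4) ≈ 0.25000)
Function('W')(q) = Mul(Pow(Add(5, q), -1), Add(-2, q)) (Function('W')(q) = Mul(Add(q, -2), Pow(Add(q, 5), -1)) = Mul(Add(-2, q), Pow(Add(5, q), -1)) = Mul(Pow(Add(5, q), -1), Add(-2, q)))
Mul(Add(Mul(Mul(5, -4), m), 130), Function('W')(1)) = Mul(Add(Mul(Mul(5, -4), Rational(1, 4)), 130), Mul(Pow(Add(5, 1), -1), Add(-2, 1))) = Mul(Add(Mul(-20, Rational(1, 4)), 130), Mul(Pow(6, -1), -1)) = Mul(Add(-5, 130), Mul(Rational(1, 6), -1)) = Mul(125, Rational(-1, 6)) = Rational(-125, 6)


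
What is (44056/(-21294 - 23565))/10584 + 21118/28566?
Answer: 23206729666/31395333753 ≈ 0.73918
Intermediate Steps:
(44056/(-21294 - 23565))/10584 + 21118/28566 = (44056/(-44859))*(1/10584) + 21118*(1/28566) = (44056*(-1/44859))*(1/10584) + 10559/14283 = -44056/44859*1/10584 + 10559/14283 = -5507/59348457 + 10559/14283 = 23206729666/31395333753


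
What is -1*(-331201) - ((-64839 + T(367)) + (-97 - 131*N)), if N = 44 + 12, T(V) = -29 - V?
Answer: 403869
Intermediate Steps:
N = 56
-1*(-331201) - ((-64839 + T(367)) + (-97 - 131*N)) = -1*(-331201) - ((-64839 + (-29 - 1*367)) + (-97 - 131*56)) = 331201 - ((-64839 + (-29 - 367)) + (-97 - 7336)) = 331201 - ((-64839 - 396) - 7433) = 331201 - (-65235 - 7433) = 331201 - 1*(-72668) = 331201 + 72668 = 403869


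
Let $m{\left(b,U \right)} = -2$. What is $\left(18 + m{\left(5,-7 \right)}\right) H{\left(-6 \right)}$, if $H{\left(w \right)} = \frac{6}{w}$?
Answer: $-16$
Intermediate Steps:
$\left(18 + m{\left(5,-7 \right)}\right) H{\left(-6 \right)} = \left(18 - 2\right) \frac{6}{-6} = 16 \cdot 6 \left(- \frac{1}{6}\right) = 16 \left(-1\right) = -16$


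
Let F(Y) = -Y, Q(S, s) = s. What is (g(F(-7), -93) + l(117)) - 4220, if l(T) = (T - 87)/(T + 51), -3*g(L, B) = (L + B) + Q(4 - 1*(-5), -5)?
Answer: -351917/84 ≈ -4189.5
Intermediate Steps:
g(L, B) = 5/3 - B/3 - L/3 (g(L, B) = -((L + B) - 5)/3 = -((B + L) - 5)/3 = -(-5 + B + L)/3 = 5/3 - B/3 - L/3)
l(T) = (-87 + T)/(51 + T)
(g(F(-7), -93) + l(117)) - 4220 = ((5/3 - ⅓*(-93) - (-1)*(-7)/3) + (-87 + 117)/(51 + 117)) - 4220 = ((5/3 + 31 - ⅓*7) + 30/168) - 4220 = ((5/3 + 31 - 7/3) + (1/168)*30) - 4220 = (91/3 + 5/28) - 4220 = 2563/84 - 4220 = -351917/84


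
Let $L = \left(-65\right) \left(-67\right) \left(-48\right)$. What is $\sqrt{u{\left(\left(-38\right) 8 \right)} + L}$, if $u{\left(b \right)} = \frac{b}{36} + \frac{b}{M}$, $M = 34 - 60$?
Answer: $\frac{10 i \sqrt{3179449}}{39} \approx 457.21 i$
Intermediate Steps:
$M = -26$
$L = -209040$ ($L = 4355 \left(-48\right) = -209040$)
$u{\left(b \right)} = - \frac{5 b}{468}$ ($u{\left(b \right)} = \frac{b}{36} + \frac{b}{-26} = b \frac{1}{36} + b \left(- \frac{1}{26}\right) = \frac{b}{36} - \frac{b}{26} = - \frac{5 b}{468}$)
$\sqrt{u{\left(\left(-38\right) 8 \right)} + L} = \sqrt{- \frac{5 \left(\left(-38\right) 8\right)}{468} - 209040} = \sqrt{\left(- \frac{5}{468}\right) \left(-304\right) - 209040} = \sqrt{\frac{380}{117} - 209040} = \sqrt{- \frac{24457300}{117}} = \frac{10 i \sqrt{3179449}}{39}$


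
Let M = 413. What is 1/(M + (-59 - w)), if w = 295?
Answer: 1/59 ≈ 0.016949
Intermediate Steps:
1/(M + (-59 - w)) = 1/(413 + (-59 - 1*295)) = 1/(413 + (-59 - 295)) = 1/(413 - 354) = 1/59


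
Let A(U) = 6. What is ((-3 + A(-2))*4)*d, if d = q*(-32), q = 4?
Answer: -1536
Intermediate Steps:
d = -128 (d = 4*(-32) = -128)
((-3 + A(-2))*4)*d = ((-3 + 6)*4)*(-128) = (3*4)*(-128) = 12*(-128) = -1536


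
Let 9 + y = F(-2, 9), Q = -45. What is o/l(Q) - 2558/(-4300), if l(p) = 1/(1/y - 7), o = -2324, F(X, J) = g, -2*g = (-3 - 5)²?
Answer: 1439073239/88150 ≈ 16325.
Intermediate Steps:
g = -32 (g = -(-3 - 5)²/2 = -½*(-8)² = -½*64 = -32)
F(X, J) = -32
y = -41 (y = -9 - 32 = -41)
l(p) = -41/288 (l(p) = 1/(1/(-41) - 7) = 1/(-1/41 - 7) = 1/(-288/41) = -41/288)
o/l(Q) - 2558/(-4300) = -2324/(-41/288) - 2558/(-4300) = -2324*(-288/41) - 2558*(-1/4300) = 669312/41 + 1279/2150 = 1439073239/88150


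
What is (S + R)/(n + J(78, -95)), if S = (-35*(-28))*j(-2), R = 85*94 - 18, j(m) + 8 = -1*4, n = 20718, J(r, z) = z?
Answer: -3788/20623 ≈ -0.18368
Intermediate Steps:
j(m) = -12 (j(m) = -8 - 1*4 = -8 - 4 = -12)
R = 7972 (R = 7990 - 18 = 7972)
S = -11760 (S = -35*(-28)*(-12) = 980*(-12) = -11760)
(S + R)/(n + J(78, -95)) = (-11760 + 7972)/(20718 - 95) = -3788/20623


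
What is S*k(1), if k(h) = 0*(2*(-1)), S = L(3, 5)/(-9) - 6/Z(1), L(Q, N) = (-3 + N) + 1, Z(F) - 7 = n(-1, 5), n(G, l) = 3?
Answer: 0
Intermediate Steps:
Z(F) = 10 (Z(F) = 7 + 3 = 10)
L(Q, N) = -2 + N
S = -14/15 (S = (-2 + 5)/(-9) - 6/10 = 3*(-1/9) - 6*1/10 = -1/3 - 3/5 = -14/15 ≈ -0.93333)
k(h) = 0 (k(h) = 0*(-2) = 0)
S*k(1) = -14/15*0 = 0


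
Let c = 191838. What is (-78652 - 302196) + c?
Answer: -189010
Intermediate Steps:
(-78652 - 302196) + c = (-78652 - 302196) + 191838 = -380848 + 191838 = -189010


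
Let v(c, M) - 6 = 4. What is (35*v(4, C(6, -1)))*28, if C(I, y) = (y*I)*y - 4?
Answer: 9800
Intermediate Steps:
C(I, y) = -4 + I*y² (C(I, y) = (I*y)*y - 4 = I*y² - 4 = -4 + I*y²)
v(c, M) = 10 (v(c, M) = 6 + 4 = 10)
(35*v(4, C(6, -1)))*28 = (35*10)*28 = 350*28 = 9800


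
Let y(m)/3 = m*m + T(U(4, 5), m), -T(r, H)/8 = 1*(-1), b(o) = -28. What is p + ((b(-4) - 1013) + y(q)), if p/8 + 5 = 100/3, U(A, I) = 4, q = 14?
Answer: -607/3 ≈ -202.33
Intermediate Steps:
T(r, H) = 8 (T(r, H) = -8*(-1) = 8)
y(m) = 24 + 3*m**2 (y(m) = 3*(m*m + 8) = 3*(m**2 + 8) = 3*(8 + m**2) = 24 + 3*m**2)
p = 680/3 (p = -40 + 8*(100/3) = -40 + 800/3 = 680/3 ≈ 226.67)
p + ((b(-4) - 1013) + y(q)) = 680/3 + ((-28 - 1013) + (24 + 3*14**2)) = 680/3 + (-1041 + (24 + 3*196)) = 680/3 + (-1041 + (24 + 588)) = 680/3 + (-1041 + 612) = 680/3 - 429 = -607/3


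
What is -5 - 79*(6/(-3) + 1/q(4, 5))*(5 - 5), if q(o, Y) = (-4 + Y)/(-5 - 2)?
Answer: -5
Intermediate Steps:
q(o, Y) = 4/7 - Y/7 (q(o, Y) = (-4 + Y)/(-7) = (-4 + Y)*(-⅐) = 4/7 - Y/7)
-5 - 79*(6/(-3) + 1/q(4, 5))*(5 - 5) = -5 - 79*(6/(-3) + 1/(4/7 - ⅐*5))*(5 - 5) = -5 - 79*(6*(-⅓) + 1/(4/7 - 5/7))*0 = -5 - 79*(-2 + 1/(-⅐))*0 = -5 - 79*(-2 + 1*(-7))*0 = -5 - 79*(-2 - 7)*0 = -5 - (-711)*0 = -5 - 79*0 = -5 + 0 = -5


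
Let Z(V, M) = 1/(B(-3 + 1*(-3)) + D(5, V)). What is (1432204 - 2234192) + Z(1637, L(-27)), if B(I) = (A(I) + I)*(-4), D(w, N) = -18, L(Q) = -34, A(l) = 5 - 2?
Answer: -4811929/6 ≈ -8.0199e+5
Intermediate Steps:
A(l) = 3
B(I) = -12 - 4*I (B(I) = (3 + I)*(-4) = -12 - 4*I)
Z(V, M) = -1/6 (Z(V, M) = 1/((-12 - 4*(-3 + 1*(-3))) - 18) = 1/((-12 - 4*(-3 - 3)) - 18) = 1/((-12 - 4*(-6)) - 18) = 1/((-12 + 24) - 18) = 1/(12 - 18) = 1/(-6) = -1/6)
(1432204 - 2234192) + Z(1637, L(-27)) = (1432204 - 2234192) - 1/6 = -801988 - 1/6 = -4811929/6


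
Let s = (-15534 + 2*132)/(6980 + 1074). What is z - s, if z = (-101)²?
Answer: 41087062/4027 ≈ 10203.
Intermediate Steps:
z = 10201
s = -7635/4027 (s = (-15534 + 264)/8054 = -15270*1/8054 = -7635/4027 ≈ -1.8960)
z - s = 10201 - 1*(-7635/4027) = 10201 + 7635/4027 = 41087062/4027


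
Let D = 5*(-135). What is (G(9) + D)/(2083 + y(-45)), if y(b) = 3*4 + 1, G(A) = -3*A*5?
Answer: -405/1048 ≈ -0.38645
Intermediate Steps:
D = -675
G(A) = -15*A
y(b) = 13 (y(b) = 12 + 1 = 13)
(G(9) + D)/(2083 + y(-45)) = (-15*9 - 675)/(2083 + 13) = (-135 - 675)/2096 = -810*1/2096 = -405/1048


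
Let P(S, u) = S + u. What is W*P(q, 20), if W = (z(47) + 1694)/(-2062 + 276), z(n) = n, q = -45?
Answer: 43525/1786 ≈ 24.370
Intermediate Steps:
W = -1741/1786 (W = (47 + 1694)/(-2062 + 276) = 1741/(-1786) = 1741*(-1/1786) = -1741/1786 ≈ -0.97480)
W*P(q, 20) = -1741*(-45 + 20)/1786 = -1741/1786*(-25) = 43525/1786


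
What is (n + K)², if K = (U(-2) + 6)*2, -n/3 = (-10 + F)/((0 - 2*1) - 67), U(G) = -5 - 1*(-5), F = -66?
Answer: 40000/529 ≈ 75.614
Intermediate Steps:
U(G) = 0 (U(G) = -5 + 5 = 0)
n = -76/23 (n = -3*(-10 - 66)/((0 - 2*1) - 67) = -(-228)/((0 - 2) - 67) = -(-228)/(-2 - 67) = -(-228)/(-69) = -(-228)*(-1)/69 = -3*76/69 = -76/23 ≈ -3.3043)
K = 12 (K = (0 + 6)*2 = 6*2 = 12)
(n + K)² = (-76/23 + 12)² = (200/23)² = 40000/529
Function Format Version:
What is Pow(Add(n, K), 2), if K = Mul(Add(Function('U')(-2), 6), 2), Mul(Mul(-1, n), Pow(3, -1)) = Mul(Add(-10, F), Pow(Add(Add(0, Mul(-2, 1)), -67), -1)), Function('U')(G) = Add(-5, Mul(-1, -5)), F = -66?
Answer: Rational(40000, 529) ≈ 75.614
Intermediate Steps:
Function('U')(G) = 0 (Function('U')(G) = Add(-5, 5) = 0)
n = Rational(-76, 23) (n = Mul(-3, Mul(Add(-10, -66), Pow(Add(Add(0, Mul(-2, 1)), -67), -1))) = Mul(-3, Mul(-76, Pow(Add(Add(0, -2), -67), -1))) = Mul(-3, Mul(-76, Pow(Add(-2, -67), -1))) = Mul(-3, Mul(-76, Pow(-69, -1))) = Mul(-3, Mul(-76, Rational(-1, 69))) = Mul(-3, Rational(76, 69)) = Rational(-76, 23) ≈ -3.3043)
K = 12 (K = Mul(Add(0, 6), 2) = Mul(6, 2) = 12)
Pow(Add(n, K), 2) = Pow(Add(Rational(-76, 23), 12), 2) = Pow(Rational(200, 23), 2) = Rational(40000, 529)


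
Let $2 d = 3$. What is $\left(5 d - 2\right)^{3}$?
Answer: $\frac{1331}{8} \approx 166.38$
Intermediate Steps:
$d = \frac{3}{2}$ ($d = \frac{1}{2} \cdot 3 = \frac{3}{2} \approx 1.5$)
$\left(5 d - 2\right)^{3} = \left(5 \cdot \frac{3}{2} - 2\right)^{3} = \left(\frac{15}{2} - 2\right)^{3} = \left(\frac{11}{2}\right)^{3} = \frac{1331}{8}$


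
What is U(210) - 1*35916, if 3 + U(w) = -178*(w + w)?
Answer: -110679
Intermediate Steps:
U(w) = -3 - 356*w (U(w) = -3 - 178*(w + w) = -3 - 356*w)
U(210) - 1*35916 = (-3 - 356*210) - 1*35916 = (-3 - 74760) - 35916 = -74763 - 35916 = -110679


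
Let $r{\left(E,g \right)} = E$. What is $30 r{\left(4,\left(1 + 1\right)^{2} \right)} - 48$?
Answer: $72$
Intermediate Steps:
$30 r{\left(4,\left(1 + 1\right)^{2} \right)} - 48 = 30 \cdot 4 - 48 = 120 - 48 = 72$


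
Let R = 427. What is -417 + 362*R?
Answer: 154157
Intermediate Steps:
-417 + 362*R = -417 + 362*427 = -417 + 154574 = 154157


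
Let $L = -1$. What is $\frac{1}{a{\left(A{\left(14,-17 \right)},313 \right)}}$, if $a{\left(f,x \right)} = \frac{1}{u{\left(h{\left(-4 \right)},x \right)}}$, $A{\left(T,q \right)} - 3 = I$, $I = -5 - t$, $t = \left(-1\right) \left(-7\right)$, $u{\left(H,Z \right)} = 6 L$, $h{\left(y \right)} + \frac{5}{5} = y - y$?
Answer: $-6$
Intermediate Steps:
$h{\left(y \right)} = -1$ ($h{\left(y \right)} = -1 + \left(y - y\right) = -1 + 0 = -1$)
$u{\left(H,Z \right)} = -6$ ($u{\left(H,Z \right)} = 6 \left(-1\right) = -6$)
$t = 7$
$I = -12$ ($I = -5 - 7 = -12$)
$A{\left(T,q \right)} = -9$ ($A{\left(T,q \right)} = 3 - 12 = -9$)
$a{\left(f,x \right)} = - \frac{1}{6}$ ($a{\left(f,x \right)} = \frac{1}{-6} = - \frac{1}{6}$)
$\frac{1}{a{\left(A{\left(14,-17 \right)},313 \right)}} = \frac{1}{- \frac{1}{6}} = -6$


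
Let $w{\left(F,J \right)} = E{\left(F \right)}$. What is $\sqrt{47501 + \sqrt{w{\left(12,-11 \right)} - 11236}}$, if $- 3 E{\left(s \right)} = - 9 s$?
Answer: $\sqrt{47501 + 40 i \sqrt{7}} \approx 217.95 + 0.243 i$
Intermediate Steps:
$E{\left(s \right)} = 3 s$ ($E{\left(s \right)} = - \frac{\left(-9\right) s}{3} = 3 s$)
$w{\left(F,J \right)} = 3 F$
$\sqrt{47501 + \sqrt{w{\left(12,-11 \right)} - 11236}} = \sqrt{47501 + \sqrt{3 \cdot 12 - 11236}} = \sqrt{47501 + \sqrt{36 - 11236}} = \sqrt{47501 + \sqrt{-11200}} = \sqrt{47501 + 40 i \sqrt{7}}$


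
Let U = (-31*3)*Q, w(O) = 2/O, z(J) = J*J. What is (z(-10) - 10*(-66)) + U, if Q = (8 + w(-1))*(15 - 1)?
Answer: -7052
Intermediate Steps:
z(J) = J**2
Q = 84 (Q = (8 + 2/(-1))*(15 - 1) = (8 + 2*(-1))*14 = (8 - 2)*14 = 6*14 = 84)
U = -7812 (U = -31*3*84 = -93*84 = -7812)
(z(-10) - 10*(-66)) + U = ((-10)**2 - 10*(-66)) - 7812 = (100 + 660) - 7812 = 760 - 7812 = -7052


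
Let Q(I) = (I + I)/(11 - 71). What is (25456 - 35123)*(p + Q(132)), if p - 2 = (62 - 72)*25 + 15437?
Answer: -733947641/5 ≈ -1.4679e+8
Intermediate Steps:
p = 15189 (p = 2 + ((62 - 72)*25 + 15437) = 2 + (-10*25 + 15437) = 2 + (-250 + 15437) = 2 + 15187 = 15189)
Q(I) = -I/30 (Q(I) = (2*I)/(-60) = (2*I)*(-1/60) = -I/30)
(25456 - 35123)*(p + Q(132)) = (25456 - 35123)*(15189 - 1/30*132) = -9667*(15189 - 22/5) = -9667*75923/5 = -733947641/5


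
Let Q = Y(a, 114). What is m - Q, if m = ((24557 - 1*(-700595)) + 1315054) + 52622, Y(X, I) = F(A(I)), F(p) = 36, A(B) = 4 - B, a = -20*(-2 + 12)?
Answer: 2092792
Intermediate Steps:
a = -200 (a = -20*10 = -200)
Y(X, I) = 36
Q = 36
m = 2092828 (m = ((24557 + 700595) + 1315054) + 52622 = (725152 + 1315054) + 52622 = 2040206 + 52622 = 2092828)
m - Q = 2092828 - 1*36 = 2092828 - 36 = 2092792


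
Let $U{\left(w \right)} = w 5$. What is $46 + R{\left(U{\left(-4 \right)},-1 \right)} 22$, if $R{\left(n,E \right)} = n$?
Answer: $-394$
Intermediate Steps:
$U{\left(w \right)} = 5 w$
$46 + R{\left(U{\left(-4 \right)},-1 \right)} 22 = 46 + 5 \left(-4\right) 22 = 46 - 440 = -394$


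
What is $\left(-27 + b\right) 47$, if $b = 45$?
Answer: $846$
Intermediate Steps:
$\left(-27 + b\right) 47 = \left(-27 + 45\right) 47 = 18 \cdot 47 = 846$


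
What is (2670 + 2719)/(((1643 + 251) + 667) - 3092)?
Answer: -5389/531 ≈ -10.149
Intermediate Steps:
(2670 + 2719)/(((1643 + 251) + 667) - 3092) = 5389/((1894 + 667) - 3092) = 5389/(2561 - 3092) = 5389/(-531) = 5389*(-1/531) = -5389/531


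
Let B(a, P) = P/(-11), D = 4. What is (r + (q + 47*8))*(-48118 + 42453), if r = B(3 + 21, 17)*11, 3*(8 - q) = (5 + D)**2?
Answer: -1926100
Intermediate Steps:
B(a, P) = -P/11 (B(a, P) = P*(-1/11) = -P/11)
q = -19 (q = 8 - (5 + 4)**2/3 = 8 - 1/3*9**2 = 8 - 1/3*81 = 8 - 27 = -19)
r = -17 (r = -1/11*17*11 = -17/11*11 = -17)
(r + (q + 47*8))*(-48118 + 42453) = (-17 + (-19 + 47*8))*(-48118 + 42453) = (-17 + (-19 + 376))*(-5665) = (-17 + 357)*(-5665) = 340*(-5665) = -1926100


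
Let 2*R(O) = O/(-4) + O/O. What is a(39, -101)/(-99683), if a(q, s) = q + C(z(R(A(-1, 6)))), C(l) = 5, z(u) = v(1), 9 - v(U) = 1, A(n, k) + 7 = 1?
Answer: -44/99683 ≈ -0.00044140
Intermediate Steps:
A(n, k) = -6 (A(n, k) = -7 + 1 = -6)
v(U) = 8 (v(U) = 9 - 1*1 = 9 - 1 = 8)
R(O) = 1/2 - O/8 (R(O) = (O/(-4) + O/O)/2 = (O*(-1/4) + 1)/2 = (-O/4 + 1)/2 = (1 - O/4)/2 = 1/2 - O/8)
z(u) = 8
a(q, s) = 5 + q (a(q, s) = q + 5 = 5 + q)
a(39, -101)/(-99683) = (5 + 39)/(-99683) = 44*(-1/99683) = -44/99683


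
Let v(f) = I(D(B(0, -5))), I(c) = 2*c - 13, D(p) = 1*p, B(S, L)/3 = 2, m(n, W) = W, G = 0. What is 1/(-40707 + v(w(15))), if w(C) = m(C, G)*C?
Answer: -1/40708 ≈ -2.4565e-5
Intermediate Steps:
B(S, L) = 6 (B(S, L) = 3*2 = 6)
w(C) = 0 (w(C) = 0*C = 0)
D(p) = p
I(c) = -13 + 2*c
v(f) = -1 (v(f) = -13 + 2*6 = -13 + 12 = -1)
1/(-40707 + v(w(15))) = 1/(-40707 - 1) = 1/(-40708) = -1/40708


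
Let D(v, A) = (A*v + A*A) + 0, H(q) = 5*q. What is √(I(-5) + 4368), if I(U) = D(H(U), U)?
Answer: 3*√502 ≈ 67.216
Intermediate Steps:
D(v, A) = A² + A*v (D(v, A) = (A*v + A²) + 0 = (A² + A*v) + 0 = A² + A*v)
I(U) = 6*U² (I(U) = U*(U + 5*U) = U*(6*U) = 6*U²)
√(I(-5) + 4368) = √(6*(-5)² + 4368) = √(6*25 + 4368) = √(150 + 4368) = √4518 = 3*√502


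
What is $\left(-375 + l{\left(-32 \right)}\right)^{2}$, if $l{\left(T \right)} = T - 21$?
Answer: $183184$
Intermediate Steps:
$l{\left(T \right)} = -21 + T$
$\left(-375 + l{\left(-32 \right)}\right)^{2} = \left(-375 - 53\right)^{2} = \left(-428\right)^{2} = 183184$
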